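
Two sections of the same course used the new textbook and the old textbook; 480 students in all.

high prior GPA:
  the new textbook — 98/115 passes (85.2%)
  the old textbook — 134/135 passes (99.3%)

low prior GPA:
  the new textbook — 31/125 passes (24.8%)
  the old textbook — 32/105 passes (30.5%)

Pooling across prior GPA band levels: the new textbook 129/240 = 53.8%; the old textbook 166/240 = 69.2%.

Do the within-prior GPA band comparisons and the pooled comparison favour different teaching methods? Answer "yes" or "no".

no

Within each prior GPA band level (high prior GPA 85.2% vs 99.3%; low prior GPA 24.8% vs 30.5%), the old textbook has the higher rate every time. Pooled: 53.8% vs 69.2% — the old textbook has the higher rate overall. They agree.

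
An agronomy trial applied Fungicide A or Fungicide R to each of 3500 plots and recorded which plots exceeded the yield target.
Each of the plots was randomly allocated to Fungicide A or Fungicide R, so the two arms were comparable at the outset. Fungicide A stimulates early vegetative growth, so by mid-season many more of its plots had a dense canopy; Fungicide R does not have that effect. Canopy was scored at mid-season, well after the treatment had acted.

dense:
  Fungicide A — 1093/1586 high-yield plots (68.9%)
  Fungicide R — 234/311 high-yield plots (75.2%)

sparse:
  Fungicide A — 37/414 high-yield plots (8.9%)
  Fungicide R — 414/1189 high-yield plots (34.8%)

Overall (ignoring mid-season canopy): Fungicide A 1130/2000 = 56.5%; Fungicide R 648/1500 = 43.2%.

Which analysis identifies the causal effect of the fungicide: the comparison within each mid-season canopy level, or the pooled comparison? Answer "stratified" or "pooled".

The mid-season canopy-specific comparison favours Fungicide R throughout, but the pooled figures favour Fungicide A. The question is whether to condition on mid-season canopy.
Because the fungicide influences mid-season canopy, mid-season canopy is a post-treatment mediator, not a confounder. Stratifying on it would bias the estimate; the causal effect is the crude pooled difference.
Pooled: Fungicide A 56.5% vs Fungicide R 43.2%; Fungicide A is higher overall.

pooled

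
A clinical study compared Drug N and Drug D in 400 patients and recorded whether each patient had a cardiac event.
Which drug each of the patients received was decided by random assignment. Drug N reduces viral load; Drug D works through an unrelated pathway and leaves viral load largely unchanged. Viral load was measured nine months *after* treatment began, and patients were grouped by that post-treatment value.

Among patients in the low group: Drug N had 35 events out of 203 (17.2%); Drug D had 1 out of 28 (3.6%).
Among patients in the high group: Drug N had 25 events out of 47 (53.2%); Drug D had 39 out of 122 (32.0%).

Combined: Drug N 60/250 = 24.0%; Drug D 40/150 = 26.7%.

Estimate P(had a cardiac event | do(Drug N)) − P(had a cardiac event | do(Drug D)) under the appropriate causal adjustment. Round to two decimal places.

Within every viral load level Drug D has the lower rate, yet pooled Drug N does — Simpson's reversal.
Viral load is downstream of the drug. One should not condition on a consequence of treatment, so the overall rates are the right comparison.
The causal difference is the pooled difference: 0.240 − 0.267 = -0.027.

-0.03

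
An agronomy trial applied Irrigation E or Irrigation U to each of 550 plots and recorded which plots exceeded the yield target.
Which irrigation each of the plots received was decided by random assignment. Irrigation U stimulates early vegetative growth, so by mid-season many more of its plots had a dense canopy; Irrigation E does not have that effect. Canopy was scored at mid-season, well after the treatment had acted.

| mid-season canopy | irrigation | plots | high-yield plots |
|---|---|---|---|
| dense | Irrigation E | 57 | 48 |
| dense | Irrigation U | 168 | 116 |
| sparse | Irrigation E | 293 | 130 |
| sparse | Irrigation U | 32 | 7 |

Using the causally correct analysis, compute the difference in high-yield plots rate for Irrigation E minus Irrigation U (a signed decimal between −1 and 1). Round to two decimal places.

Mid-season canopy lies on the pathway irrigation → mid-season canopy → outcome, so adjusting for it blocks the indirect effect. For the total causal effect of irrigation, use the unadjusted pooled rates.
The causal difference is the pooled difference: 0.509 − 0.615 = -0.106.

-0.11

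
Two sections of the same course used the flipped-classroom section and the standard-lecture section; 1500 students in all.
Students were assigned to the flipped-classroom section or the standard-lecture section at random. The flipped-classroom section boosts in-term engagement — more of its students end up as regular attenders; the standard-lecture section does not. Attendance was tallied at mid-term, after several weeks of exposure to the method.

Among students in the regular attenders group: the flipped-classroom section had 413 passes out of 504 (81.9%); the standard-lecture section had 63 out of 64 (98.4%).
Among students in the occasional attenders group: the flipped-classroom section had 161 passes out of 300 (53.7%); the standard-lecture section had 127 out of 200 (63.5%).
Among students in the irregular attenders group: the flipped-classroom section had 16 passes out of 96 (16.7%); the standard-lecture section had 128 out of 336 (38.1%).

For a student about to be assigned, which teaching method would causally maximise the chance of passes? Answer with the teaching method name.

The mid-term attendance-specific comparison favours the standard-lecture section throughout, but the pooled figures favour the flipped-classroom section. The question is whether to condition on mid-term attendance.
Mid-term attendance lies on the pathway teaching method → mid-term attendance → outcome, so adjusting for it blocks the indirect effect. For the total causal effect of teaching method, use the unadjusted pooled rates.
Pooled: the flipped-classroom section 65.6% vs the standard-lecture section 53.0%; the flipped-classroom section is higher overall.

the flipped-classroom section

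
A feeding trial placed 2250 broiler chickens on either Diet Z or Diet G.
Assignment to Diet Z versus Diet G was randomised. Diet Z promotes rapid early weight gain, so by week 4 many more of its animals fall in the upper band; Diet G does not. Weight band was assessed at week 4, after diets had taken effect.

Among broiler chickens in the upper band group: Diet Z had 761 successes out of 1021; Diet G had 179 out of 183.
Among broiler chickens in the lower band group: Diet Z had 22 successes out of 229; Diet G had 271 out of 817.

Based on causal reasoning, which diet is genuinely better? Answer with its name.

Diet Z

Week-4 weight band is downstream of the diet. One should not condition on a consequence of treatment, so the overall rates are the right comparison.
Pooled: Diet Z 62.6% vs Diet G 45.0%; Diet Z is higher overall.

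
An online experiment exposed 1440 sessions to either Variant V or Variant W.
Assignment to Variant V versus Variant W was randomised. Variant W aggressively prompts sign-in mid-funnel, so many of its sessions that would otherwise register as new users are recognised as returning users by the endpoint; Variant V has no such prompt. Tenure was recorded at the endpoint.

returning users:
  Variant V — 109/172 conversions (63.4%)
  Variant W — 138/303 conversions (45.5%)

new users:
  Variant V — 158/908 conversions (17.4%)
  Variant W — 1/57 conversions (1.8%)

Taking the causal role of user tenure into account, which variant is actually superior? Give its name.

User tenure is downstream of the variant. One should not condition on a consequence of treatment, so the overall rates are the right comparison.
Pooled: Variant V 24.7% vs Variant W 38.6%; Variant W is higher overall.

Variant W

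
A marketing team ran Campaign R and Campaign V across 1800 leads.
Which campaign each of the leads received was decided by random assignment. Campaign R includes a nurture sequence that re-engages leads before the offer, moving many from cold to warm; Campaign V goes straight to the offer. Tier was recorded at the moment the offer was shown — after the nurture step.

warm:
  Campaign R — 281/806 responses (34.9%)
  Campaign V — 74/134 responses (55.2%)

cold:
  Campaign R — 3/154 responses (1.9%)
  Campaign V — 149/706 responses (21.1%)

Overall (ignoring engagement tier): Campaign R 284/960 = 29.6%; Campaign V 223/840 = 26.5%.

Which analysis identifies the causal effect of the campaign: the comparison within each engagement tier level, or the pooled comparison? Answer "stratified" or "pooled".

pooled

Engagement tier is recorded after the campaign and is itself shifted by it — it sits on the causal path from campaign to outcome. Conditioning on a mediator would strip out part of the effect we want; the pooled comparison gives the total causal effect.
Pooled: Campaign R 29.6% vs Campaign V 26.5%; Campaign R is higher overall.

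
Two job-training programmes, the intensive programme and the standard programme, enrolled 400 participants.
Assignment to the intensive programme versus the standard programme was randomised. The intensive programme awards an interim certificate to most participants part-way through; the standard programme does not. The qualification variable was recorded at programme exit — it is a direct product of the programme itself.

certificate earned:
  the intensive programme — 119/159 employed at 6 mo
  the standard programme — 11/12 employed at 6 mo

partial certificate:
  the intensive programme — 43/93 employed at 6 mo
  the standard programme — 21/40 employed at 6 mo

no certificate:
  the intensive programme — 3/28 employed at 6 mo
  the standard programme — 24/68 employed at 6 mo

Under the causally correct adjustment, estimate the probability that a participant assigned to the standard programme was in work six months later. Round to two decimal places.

0.47

Within every qualification attained during the programme level the standard programme has the higher rate, yet pooled the intensive programme does — Simpson's reversal.
Qualification attained during the programme here is a post-treatment variable shaped by the programme; conditioning on it would introduce bias rather than remove it. The overall comparison is the causal one.
So P(outcome | do(the standard programme)) is just the pooled rate for the standard programme: 56/120 = 0.467.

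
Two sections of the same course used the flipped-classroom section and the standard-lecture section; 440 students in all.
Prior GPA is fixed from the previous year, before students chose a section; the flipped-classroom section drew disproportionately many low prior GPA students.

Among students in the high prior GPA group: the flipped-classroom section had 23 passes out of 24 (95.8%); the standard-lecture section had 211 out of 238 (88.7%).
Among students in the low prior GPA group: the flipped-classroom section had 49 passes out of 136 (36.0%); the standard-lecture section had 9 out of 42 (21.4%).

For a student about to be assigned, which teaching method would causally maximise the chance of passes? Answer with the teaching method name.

the flipped-classroom section

Nothing the teaching method does changes prior GPA band; the imbalance is an allocation artefact. With prior GPA band also predicting the outcome, the pooled figure is confounded, and the within-stratum comparison is the causal one.
Within each level — high prior GPA: 95.8% vs 88.7%; low prior GPA: 36.0% vs 21.4% — the flipped-classroom section is higher every time.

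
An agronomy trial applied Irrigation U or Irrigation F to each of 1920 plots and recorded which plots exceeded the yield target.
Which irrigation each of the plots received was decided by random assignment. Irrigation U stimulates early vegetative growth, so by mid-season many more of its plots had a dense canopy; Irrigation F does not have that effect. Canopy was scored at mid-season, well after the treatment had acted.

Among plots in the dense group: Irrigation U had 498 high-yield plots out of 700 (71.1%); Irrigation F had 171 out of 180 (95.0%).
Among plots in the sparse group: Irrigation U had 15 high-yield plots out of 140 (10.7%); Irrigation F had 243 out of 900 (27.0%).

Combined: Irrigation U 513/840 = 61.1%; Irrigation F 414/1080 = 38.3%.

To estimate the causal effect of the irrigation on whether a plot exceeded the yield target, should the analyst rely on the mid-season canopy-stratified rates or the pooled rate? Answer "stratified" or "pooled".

The distribution of mid-season canopy is itself part of what the irrigation does — it is an intermediate outcome. Holding it fixed would remove that part of the effect; the total effect is the pooled difference.
Pooled: Irrigation U 61.1% vs Irrigation F 38.3%; Irrigation U is higher overall.

pooled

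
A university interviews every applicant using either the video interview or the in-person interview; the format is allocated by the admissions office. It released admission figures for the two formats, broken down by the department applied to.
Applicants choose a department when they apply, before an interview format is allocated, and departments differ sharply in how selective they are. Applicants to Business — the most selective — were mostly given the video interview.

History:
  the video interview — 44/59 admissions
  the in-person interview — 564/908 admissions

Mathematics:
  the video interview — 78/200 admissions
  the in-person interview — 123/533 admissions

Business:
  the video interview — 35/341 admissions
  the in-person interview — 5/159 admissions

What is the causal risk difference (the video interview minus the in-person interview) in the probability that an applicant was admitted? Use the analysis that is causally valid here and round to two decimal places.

Within every department level the video interview has the higher rate, yet pooled the in-person interview does — Simpson's reversal.
Nothing the interview format does changes department; the imbalance is an allocation artefact. With department also predicting the outcome, the pooled figure is confounded, and the within-stratum comparison is the causal one.
Adjusting over the population distribution of department: 0.440·(0.746−0.621) + 0.333·(0.390−0.231) + 0.227·(0.103−0.031) = +0.124.

+0.12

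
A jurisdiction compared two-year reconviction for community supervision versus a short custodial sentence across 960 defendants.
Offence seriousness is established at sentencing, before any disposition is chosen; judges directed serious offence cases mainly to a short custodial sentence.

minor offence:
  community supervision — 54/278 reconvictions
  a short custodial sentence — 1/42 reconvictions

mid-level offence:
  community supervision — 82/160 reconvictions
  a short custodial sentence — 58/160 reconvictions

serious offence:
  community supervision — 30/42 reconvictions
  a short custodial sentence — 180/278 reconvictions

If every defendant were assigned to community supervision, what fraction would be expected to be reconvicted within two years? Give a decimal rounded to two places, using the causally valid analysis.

0.47

Offence seriousness satisfies the back-door criterion: it is not a descendant of the disposition, and it blocks the spurious path from disposition to outcome. Adjusting for it (i.e., using the within-offence seriousness rates) gives the causal effect.
Standardising community supervision to the population offence seriousness mix: 0.333·54/278 + 0.333·82/160 + 0.333·30/42 = 0.474.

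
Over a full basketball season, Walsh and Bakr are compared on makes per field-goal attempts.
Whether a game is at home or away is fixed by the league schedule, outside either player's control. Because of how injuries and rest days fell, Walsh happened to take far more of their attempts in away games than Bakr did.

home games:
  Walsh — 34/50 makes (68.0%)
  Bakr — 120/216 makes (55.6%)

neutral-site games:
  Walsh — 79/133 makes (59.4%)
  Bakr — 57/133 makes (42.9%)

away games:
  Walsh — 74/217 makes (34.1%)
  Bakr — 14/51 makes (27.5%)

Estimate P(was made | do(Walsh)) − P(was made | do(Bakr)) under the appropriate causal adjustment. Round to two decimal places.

+0.12

The game venue-specific comparison favours Walsh throughout, but the pooled figures favour Bakr. The question is whether to condition on game venue.
Nothing the player does changes game venue; the imbalance is an allocation artefact. With game venue also predicting the outcome, the pooled figure is confounded, and the within-stratum comparison is the causal one.
Adjusting over the population distribution of game venue: 0.333·(0.680−0.556) + 0.333·(0.594−0.429) + 0.335·(0.341−0.275) = +0.119.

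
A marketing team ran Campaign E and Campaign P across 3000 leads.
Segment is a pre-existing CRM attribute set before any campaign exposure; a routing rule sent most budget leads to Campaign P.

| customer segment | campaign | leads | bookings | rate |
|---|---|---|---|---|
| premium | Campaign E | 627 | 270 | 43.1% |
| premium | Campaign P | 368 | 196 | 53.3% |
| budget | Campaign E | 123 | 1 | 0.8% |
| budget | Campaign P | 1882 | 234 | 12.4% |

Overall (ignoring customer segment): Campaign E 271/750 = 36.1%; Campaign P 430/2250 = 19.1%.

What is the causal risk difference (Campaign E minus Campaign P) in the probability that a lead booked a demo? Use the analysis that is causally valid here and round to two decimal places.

Here customer segment is a common cause — it drives both which campaign a case falls under and the outcome. The crude comparison mixes populations; the stratum-specific rates are the causally relevant ones.
Adjusting over the population distribution of customer segment: 0.332·(0.431−0.533) + 0.668·(0.008−0.124) = -0.111.

-0.11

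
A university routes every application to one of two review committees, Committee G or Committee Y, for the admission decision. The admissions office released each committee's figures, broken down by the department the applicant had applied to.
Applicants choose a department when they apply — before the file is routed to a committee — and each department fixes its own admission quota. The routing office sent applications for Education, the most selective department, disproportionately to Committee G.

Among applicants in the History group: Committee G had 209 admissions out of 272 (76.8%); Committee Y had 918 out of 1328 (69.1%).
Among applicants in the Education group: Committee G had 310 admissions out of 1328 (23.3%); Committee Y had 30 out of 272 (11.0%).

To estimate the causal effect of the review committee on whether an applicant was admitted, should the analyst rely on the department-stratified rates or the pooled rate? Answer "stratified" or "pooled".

stratified

Nothing the review committee does changes department; the imbalance is an allocation artefact. With department also predicting the outcome, the pooled figure is confounded, and the within-stratum comparison is the causal one.
Within each level — History: 76.8% vs 69.1%; Education: 23.3% vs 11.0% — Committee G is higher every time.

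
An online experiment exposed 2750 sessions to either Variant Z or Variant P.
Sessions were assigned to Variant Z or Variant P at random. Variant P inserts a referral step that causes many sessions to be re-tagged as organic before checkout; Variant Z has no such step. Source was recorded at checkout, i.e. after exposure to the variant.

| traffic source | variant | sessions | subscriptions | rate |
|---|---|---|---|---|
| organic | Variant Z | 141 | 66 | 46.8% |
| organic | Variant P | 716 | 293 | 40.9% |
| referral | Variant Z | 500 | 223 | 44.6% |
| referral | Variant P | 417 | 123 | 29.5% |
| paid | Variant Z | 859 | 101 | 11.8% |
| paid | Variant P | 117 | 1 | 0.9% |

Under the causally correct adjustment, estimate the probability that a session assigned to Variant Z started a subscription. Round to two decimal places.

0.26

Traffic source lies on the pathway variant → traffic source → outcome, so adjusting for it blocks the indirect effect. For the total causal effect of variant, use the unadjusted pooled rates.
So P(outcome | do(Variant Z)) is just the pooled rate for Variant Z: 390/1500 = 0.260.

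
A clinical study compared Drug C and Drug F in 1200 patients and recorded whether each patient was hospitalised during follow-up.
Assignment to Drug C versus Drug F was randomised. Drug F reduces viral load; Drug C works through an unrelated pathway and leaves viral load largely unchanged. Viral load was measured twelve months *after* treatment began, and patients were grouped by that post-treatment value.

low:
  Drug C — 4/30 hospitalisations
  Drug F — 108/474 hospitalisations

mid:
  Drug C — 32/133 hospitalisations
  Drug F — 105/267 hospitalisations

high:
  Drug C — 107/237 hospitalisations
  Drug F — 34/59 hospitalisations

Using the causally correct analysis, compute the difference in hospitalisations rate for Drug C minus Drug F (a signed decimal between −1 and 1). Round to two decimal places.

Viral load lies on the pathway drug → viral load → outcome, so adjusting for it blocks the indirect effect. For the total causal effect of drug, use the unadjusted pooled rates.
The causal difference is the pooled difference: 0.357 − 0.309 = +0.049.

+0.05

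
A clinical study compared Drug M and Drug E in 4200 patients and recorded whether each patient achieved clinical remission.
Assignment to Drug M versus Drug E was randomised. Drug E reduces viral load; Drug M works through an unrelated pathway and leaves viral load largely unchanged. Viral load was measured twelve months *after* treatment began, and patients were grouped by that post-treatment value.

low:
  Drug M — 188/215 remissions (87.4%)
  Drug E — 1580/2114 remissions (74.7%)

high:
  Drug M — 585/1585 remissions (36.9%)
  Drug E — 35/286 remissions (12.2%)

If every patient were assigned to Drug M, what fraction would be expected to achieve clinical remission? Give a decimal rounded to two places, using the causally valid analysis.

0.43

Drug M is higher inside every viral load stratum but Drug E is higher in aggregate. Whether to stratify depends on how viral load relates to the drug.
The distribution of viral load is itself part of what the drug does — it is an intermediate outcome. Holding it fixed would remove that part of the effect; the total effect is the pooled difference.
So P(outcome | do(Drug M)) is just the pooled rate for Drug M: 773/1800 = 0.429.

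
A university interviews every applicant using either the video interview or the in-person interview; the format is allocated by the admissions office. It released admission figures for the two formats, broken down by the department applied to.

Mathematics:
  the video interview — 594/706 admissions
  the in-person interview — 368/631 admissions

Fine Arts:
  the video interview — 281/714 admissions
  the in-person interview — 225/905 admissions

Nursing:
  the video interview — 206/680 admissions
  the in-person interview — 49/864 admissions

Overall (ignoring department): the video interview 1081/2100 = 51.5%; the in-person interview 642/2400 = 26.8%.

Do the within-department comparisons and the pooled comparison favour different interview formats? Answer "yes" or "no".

no

Within each department level (Mathematics 84.1% vs 58.3%; Fine Arts 39.4% vs 24.9%; Nursing 30.3% vs 5.7%), the video interview has the higher rate every time. Pooled: 51.5% vs 26.8% — the video interview has the higher rate overall. They agree.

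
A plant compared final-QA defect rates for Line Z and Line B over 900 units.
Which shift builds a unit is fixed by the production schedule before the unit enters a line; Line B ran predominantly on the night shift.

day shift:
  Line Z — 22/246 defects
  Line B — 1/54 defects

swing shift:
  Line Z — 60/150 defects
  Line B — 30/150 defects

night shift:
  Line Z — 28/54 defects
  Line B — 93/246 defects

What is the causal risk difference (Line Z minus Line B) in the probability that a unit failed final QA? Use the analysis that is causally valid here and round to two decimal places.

+0.14

Here shift is a common cause — it drives both which line a case falls under and the outcome. The crude comparison mixes populations; the stratum-specific rates are the causally relevant ones.
Adjusting over the population distribution of shift: 0.333·(0.089−0.019) + 0.333·(0.400−0.200) + 0.333·(0.519−0.378) = +0.137.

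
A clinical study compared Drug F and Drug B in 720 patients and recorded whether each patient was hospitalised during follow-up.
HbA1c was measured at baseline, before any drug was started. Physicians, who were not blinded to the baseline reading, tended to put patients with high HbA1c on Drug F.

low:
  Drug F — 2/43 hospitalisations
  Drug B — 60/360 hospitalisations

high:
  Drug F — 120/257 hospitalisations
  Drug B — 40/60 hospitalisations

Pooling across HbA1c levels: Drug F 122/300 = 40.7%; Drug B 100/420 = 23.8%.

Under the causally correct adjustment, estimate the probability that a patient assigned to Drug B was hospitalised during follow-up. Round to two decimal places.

0.39

HbA1c satisfies the back-door criterion: it is not a descendant of the drug, and it blocks the spurious path from drug to outcome. Adjusting for it (i.e., using the within-HbA1c rates) gives the causal effect.
Standardising Drug B to the population HbA1c mix: 0.560·60/360 + 0.440·40/60 = 0.387.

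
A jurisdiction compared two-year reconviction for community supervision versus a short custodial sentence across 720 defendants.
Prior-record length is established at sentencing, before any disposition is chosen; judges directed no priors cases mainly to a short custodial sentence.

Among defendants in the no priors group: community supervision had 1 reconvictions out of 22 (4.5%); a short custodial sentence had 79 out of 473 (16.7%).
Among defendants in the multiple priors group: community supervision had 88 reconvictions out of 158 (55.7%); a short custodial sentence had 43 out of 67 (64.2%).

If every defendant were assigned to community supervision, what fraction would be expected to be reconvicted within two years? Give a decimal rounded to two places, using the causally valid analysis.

0.21

community supervision is lower inside every prior-record length stratum but a short custodial sentence is lower in aggregate. Whether to stratify depends on how prior-record length relates to the disposition.
Since prior-record length is a pre-existing factor (not a product of the disposition) and it affects the outcome on its own, it is a confounder. The stratified rates, not the pooled rate, identify the causal effect.
Standardising community supervision to the population prior-record length mix: 0.688·1/22 + 0.312·88/158 = 0.205.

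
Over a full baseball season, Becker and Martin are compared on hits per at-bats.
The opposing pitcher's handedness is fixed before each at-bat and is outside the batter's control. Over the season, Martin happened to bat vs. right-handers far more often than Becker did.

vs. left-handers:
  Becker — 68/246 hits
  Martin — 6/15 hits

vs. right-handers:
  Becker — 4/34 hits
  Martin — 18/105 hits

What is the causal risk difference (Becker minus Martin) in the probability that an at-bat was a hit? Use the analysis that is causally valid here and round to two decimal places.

-0.10

Martin is higher inside every pitcher handedness stratum but Becker is higher in aggregate. Whether to stratify depends on how pitcher handedness relates to the player.
Pitcher handedness satisfies the back-door criterion: it is not a descendant of the player, and it blocks the spurious path from player to outcome. Adjusting for it (i.e., using the within-pitcher handedness rates) gives the causal effect.
Adjusting over the population distribution of pitcher handedness: 0.652·(0.276−0.400) + 0.347·(0.118−0.171) = -0.099.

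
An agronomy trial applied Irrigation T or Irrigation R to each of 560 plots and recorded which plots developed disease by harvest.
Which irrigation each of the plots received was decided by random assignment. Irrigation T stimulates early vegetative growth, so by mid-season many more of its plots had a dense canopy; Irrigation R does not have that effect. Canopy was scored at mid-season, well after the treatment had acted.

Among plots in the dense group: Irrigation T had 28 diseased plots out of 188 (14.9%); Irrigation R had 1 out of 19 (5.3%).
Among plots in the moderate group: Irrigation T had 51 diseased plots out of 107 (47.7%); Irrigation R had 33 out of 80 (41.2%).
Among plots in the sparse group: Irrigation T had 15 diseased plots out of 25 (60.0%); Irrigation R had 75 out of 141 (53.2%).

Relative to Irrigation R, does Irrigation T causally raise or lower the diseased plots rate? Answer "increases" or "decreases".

Irrigation R is lower inside every mid-season canopy stratum but Irrigation T is lower in aggregate. Whether to stratify depends on how mid-season canopy relates to the irrigation.
Mid-season canopy is downstream of the irrigation. One should not condition on a consequence of treatment, so the overall rates are the right comparison.
Pooled: Irrigation T 29.4% vs Irrigation R 45.4%; Irrigation T is lower overall.

decreases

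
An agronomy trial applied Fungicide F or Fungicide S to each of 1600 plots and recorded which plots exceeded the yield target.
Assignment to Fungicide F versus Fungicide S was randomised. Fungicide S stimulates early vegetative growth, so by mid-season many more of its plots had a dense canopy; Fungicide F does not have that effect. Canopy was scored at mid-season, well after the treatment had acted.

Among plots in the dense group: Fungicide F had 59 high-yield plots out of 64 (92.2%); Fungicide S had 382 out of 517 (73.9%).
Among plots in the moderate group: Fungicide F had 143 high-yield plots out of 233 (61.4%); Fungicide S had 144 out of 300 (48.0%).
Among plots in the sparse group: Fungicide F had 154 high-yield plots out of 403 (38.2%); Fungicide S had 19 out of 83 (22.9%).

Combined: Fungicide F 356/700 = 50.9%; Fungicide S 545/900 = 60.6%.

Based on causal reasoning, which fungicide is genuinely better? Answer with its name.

Mid-season canopy here is a post-treatment variable shaped by the fungicide; conditioning on it would introduce bias rather than remove it. The overall comparison is the causal one.
Pooled: Fungicide F 50.9% vs Fungicide S 60.6%; Fungicide S is higher overall.

Fungicide S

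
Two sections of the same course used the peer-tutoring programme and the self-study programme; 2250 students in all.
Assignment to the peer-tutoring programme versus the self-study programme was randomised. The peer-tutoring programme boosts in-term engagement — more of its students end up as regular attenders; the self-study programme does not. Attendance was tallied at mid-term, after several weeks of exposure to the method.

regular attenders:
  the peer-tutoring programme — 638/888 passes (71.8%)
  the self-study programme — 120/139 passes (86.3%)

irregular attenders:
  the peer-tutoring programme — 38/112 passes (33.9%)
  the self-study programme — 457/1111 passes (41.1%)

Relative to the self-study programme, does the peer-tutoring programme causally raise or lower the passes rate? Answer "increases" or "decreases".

increases

The stratified and pooled comparisons disagree (the self-study programme wins within each mid-term attendance; the peer-tutoring programme wins overall), so the answer turns on the causal role of mid-term attendance.
Stratifying would compare teaching methods among students the teaching methods themselves sorted into mid-term attendance groups — a form of selection on an intermediate. The unconditioned pooled rates give the total causal effect.
Pooled: the peer-tutoring programme 67.6% vs the self-study programme 46.2%; the peer-tutoring programme is higher overall.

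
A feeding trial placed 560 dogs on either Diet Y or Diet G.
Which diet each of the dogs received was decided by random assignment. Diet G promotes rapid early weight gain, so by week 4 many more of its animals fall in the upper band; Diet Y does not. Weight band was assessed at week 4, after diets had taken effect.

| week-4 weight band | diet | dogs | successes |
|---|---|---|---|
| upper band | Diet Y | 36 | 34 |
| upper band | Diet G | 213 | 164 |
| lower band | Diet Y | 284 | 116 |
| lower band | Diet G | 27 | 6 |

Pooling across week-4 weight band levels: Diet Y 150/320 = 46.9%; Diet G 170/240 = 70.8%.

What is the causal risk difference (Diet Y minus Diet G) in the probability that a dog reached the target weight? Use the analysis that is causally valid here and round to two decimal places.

-0.24

Within every week-4 weight band level Diet Y has the higher rate, yet pooled Diet G does — Simpson's reversal.
Week-4 weight band is downstream of the diet. One should not condition on a consequence of treatment, so the overall rates are the right comparison.
The causal difference is the pooled difference: 0.469 − 0.708 = -0.240.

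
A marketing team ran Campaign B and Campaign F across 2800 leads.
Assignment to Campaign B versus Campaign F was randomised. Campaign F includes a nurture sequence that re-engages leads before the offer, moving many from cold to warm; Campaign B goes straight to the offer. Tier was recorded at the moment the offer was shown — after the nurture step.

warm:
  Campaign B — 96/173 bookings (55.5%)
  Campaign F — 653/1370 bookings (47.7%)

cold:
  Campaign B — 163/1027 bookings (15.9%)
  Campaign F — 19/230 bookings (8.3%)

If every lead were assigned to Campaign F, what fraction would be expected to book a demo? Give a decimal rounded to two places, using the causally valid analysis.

0.42

Engagement tier lies on the pathway campaign → engagement tier → outcome, so adjusting for it blocks the indirect effect. For the total causal effect of campaign, use the unadjusted pooled rates.
So P(outcome | do(Campaign F)) is just the pooled rate for Campaign F: 672/1600 = 0.420.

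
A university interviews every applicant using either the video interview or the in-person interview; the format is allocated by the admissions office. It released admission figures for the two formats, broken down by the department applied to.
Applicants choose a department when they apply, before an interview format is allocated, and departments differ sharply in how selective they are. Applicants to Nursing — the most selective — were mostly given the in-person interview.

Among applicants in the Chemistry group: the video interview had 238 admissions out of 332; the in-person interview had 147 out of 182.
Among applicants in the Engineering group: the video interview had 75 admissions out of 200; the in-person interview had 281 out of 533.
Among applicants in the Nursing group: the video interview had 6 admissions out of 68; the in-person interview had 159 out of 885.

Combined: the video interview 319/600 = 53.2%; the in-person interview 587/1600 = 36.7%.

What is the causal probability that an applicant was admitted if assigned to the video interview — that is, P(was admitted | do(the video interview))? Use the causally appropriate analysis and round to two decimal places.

The stratified and pooled comparisons disagree (the in-person interview wins within each department; the video interview wins overall), so the answer turns on the causal role of department.
Nothing the interview format does changes department; the imbalance is an allocation artefact. With department also predicting the outcome, the pooled figure is confounded, and the within-stratum comparison is the causal one.
Standardising the video interview to the population department mix: 0.234·238/332 + 0.333·75/200 + 0.433·6/68 = 0.331.

0.33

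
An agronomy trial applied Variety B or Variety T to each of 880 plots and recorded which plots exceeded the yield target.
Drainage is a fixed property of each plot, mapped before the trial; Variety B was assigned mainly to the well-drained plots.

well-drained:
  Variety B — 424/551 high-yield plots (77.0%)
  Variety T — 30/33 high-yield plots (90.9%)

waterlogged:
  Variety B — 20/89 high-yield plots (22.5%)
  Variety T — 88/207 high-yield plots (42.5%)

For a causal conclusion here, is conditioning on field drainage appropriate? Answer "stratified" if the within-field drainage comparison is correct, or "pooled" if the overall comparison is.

Variety T is higher inside every field drainage stratum but Variety B is higher in aggregate. Whether to stratify depends on how field drainage relates to the variety.
The imbalance in field drainage arose from how plots were allocated, not from anything the variety did; and field drainage independently affects the outcome. The pooled gap is confounded — condition on field drainage.
Within each level — well-drained: 77.0% vs 90.9%; waterlogged: 22.5% vs 42.5% — Variety T is higher every time.

stratified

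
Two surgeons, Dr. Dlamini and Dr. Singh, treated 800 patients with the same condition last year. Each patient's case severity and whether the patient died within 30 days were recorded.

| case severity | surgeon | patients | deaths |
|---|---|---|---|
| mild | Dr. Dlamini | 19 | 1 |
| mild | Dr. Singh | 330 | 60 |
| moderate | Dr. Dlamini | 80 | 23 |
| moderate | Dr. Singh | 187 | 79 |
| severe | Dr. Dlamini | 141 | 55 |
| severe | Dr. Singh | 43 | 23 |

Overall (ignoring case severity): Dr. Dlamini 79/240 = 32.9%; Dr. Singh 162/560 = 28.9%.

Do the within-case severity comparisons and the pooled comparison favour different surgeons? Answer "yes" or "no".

Within each case severity level (mild 5.3% vs 18.2%; moderate 28.7% vs 42.2%; severe 39.0% vs 53.5%), Dr. Dlamini has the lower rate every time. Pooled: 32.9% vs 28.9% — Dr. Singh has the lower rate overall. The two comparisons disagree.

yes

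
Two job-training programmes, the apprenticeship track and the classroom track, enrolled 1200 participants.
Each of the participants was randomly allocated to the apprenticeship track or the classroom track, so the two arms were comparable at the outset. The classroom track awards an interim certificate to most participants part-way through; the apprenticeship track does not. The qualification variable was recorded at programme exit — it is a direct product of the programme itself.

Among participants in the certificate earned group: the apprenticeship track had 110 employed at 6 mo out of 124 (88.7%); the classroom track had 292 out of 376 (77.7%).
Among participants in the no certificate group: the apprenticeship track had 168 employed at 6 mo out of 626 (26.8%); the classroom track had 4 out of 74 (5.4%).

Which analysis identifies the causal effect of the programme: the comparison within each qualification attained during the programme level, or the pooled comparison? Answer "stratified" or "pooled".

the apprenticeship track is higher inside every qualification attained during the programme stratum but the classroom track is higher in aggregate. Whether to stratify depends on how qualification attained during the programme relates to the programme.
Because the programme influences qualification attained during the programme, qualification attained during the programme is a post-treatment mediator, not a confounder. Stratifying on it would bias the estimate; the causal effect is the crude pooled difference.
Pooled: the apprenticeship track 37.1% vs the classroom track 65.8%; the classroom track is higher overall.

pooled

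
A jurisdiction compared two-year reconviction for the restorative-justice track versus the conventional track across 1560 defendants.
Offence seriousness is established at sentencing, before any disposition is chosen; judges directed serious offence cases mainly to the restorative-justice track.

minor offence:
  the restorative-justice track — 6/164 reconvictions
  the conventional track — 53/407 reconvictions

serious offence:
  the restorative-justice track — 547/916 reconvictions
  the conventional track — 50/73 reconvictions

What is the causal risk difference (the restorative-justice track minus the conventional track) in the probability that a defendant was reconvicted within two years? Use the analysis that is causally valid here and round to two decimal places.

-0.09

Offence seriousness satisfies the back-door criterion: it is not a descendant of the disposition, and it blocks the spurious path from disposition to outcome. Adjusting for it (i.e., using the within-offence seriousness rates) gives the causal effect.
Adjusting over the population distribution of offence seriousness: 0.366·(0.037−0.130) + 0.634·(0.597−0.685) = -0.090.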